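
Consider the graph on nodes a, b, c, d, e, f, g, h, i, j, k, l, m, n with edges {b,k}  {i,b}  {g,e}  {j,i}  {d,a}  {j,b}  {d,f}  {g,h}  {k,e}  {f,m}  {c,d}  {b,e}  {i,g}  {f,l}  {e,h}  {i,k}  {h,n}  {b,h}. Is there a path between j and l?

The component containing j is {b, e, g, h, i, j, k, n}, and l is not in it.

No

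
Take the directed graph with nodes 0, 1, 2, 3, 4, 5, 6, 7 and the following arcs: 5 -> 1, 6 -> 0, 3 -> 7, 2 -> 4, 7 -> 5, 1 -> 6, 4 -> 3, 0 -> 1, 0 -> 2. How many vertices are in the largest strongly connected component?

8

{0, 1, 2, 3, 4, 5, 6, 7} are all mutually reachable — one SCC of size 8.
The largest has 8 vertices.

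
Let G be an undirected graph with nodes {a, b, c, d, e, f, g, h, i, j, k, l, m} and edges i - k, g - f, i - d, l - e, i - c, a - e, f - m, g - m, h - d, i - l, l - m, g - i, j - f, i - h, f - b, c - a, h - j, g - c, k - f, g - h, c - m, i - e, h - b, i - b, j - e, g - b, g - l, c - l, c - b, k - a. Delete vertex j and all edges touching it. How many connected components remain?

With j gone, the remaining components are: {a, b, c, d, e, f, g, h, i, k, l, m}.
That is 1 component.

1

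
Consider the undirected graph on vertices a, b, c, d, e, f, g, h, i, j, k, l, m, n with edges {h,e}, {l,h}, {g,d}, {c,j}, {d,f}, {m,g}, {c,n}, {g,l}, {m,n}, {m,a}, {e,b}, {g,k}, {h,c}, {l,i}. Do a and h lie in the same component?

Yes

From a we can reach a, b, c, d, e, f, g, h, i, j, k, l, m, n, which includes h.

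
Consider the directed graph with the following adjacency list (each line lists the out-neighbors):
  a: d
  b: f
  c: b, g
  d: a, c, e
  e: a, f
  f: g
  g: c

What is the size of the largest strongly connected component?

4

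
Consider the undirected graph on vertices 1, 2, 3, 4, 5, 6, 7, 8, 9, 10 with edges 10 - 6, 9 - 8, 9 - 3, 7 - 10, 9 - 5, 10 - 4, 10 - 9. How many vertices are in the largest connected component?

1 is isolated — a component by itself.
2 is isolated — a component by itself.
Starting from 3 we can reach 3, 4, 5, 6, 7, 8, 9, 10. That is one component of size 8.
The largest has 8 vertices.

8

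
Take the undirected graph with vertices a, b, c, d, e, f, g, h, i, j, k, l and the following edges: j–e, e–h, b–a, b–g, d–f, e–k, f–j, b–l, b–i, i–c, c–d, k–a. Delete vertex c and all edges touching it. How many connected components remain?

1

With c gone, the remaining components are: {a, b, d, e, f, g, h, i, j, k, l}.
That is 1 component.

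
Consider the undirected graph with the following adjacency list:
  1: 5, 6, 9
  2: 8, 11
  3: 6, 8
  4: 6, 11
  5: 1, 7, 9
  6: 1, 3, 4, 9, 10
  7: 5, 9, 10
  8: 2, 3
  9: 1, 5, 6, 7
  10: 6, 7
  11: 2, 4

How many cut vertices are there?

Removing 6 increases the component count from 1 to 2, so 6 is a cut vertex.
By contrast removing 1 leaves 1 component; it is not a cut vertex. No other vertex is a cut vertex either.

1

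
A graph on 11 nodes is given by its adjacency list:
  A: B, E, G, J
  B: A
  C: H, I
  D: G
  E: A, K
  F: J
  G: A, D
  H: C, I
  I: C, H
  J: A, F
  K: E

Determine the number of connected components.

2

Starting from C we can reach C, H, I. That is one component of size 3.
Starting from A we can reach A, B, D, E, F, G, J, K. That is one component of size 8.
Total: 2 components.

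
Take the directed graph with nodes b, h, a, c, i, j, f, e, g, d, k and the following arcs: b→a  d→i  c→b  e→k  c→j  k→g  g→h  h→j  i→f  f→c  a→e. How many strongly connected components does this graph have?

{f} is an SCC by itself.
{c} is an SCC by itself.
{g} is an SCC by itself.
{a} is an SCC by itself.
{h} is an SCC by itself.
(and 6 more singleton SCCs)
That gives 11 strongly connected components.

11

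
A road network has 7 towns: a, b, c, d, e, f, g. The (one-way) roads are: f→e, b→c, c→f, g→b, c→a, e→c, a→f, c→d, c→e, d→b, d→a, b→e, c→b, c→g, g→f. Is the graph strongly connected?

Yes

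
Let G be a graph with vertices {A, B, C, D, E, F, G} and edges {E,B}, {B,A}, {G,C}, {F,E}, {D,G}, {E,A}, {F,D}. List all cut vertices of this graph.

D, E, F, G

Removing D increases the component count from 1 to 2, so D is a cut vertex.
Removing E increases the component count from 1 to 2, so E is a cut vertex.
Removing F increases the component count from 1 to 2, so F is a cut vertex.
Likewise G is a cut vertex.
By contrast removing C leaves 1 component; it is not a cut vertex. No other vertex is a cut vertex either.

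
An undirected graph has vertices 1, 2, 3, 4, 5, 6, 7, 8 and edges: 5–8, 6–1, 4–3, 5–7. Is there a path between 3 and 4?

From 3 we can reach 3, 4, which includes 4.

Yes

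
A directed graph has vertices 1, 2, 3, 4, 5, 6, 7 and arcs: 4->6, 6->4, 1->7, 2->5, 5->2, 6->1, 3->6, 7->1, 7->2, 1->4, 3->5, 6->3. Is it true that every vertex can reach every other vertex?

There is no directed path from 5 to 3, so the graph is not strongly connected.

No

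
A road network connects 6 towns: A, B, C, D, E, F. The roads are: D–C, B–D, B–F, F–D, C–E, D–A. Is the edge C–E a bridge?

Yes

Removing C–E leaves no path between C and E: the component count goes from 1 to 2. So it is a bridge.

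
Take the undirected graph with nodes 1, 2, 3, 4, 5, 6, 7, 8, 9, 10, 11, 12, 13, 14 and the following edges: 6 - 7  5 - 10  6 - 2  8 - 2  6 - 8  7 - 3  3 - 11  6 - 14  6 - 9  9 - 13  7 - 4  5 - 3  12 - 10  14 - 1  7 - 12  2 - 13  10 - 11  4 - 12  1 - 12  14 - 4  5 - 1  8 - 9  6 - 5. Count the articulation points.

1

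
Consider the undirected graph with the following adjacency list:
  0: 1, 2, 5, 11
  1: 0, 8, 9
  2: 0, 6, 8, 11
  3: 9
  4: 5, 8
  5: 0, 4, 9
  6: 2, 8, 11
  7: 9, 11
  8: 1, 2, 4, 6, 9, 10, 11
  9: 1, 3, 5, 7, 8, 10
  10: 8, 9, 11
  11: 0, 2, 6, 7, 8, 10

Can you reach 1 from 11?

From 11 we can reach 0, 1, 2, 3, 4, 5, 6, 7, 8, 9, 10, 11, which includes 1.

Yes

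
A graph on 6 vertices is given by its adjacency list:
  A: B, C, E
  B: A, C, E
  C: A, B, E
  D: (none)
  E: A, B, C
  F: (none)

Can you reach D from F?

The component containing F is {F}, and D is not in it.

No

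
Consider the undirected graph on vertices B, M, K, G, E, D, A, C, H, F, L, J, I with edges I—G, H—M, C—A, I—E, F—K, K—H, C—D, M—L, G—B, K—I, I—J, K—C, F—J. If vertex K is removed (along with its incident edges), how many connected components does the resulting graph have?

3

With K gone, the remaining components are: {A, C, D}; {H, L, M}; {B, E, F, G, I, J}.
That is 3 components.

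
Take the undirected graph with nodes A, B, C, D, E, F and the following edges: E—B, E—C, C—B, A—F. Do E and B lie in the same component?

Yes

From E we can reach B, C, E, which includes B.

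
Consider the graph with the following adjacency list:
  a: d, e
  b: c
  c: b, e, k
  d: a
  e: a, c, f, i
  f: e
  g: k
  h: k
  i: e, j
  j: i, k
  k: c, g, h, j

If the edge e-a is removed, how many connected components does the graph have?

2

Before removal there is 1 component.
e-a is a bridge — removing it separates e's side from a's side.
After removal: 2 components.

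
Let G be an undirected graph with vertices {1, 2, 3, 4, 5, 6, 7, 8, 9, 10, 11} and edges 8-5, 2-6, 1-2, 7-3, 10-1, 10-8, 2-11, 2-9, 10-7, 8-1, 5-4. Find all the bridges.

1-2, 10-7, 11-2, 2-6, 2-9, 3-7, 4-5, 5-8

The edges on the cycle 10-8-1-10 are not bridges since each lies on that cycle.
But removing 5-4 disconnects 5 from 4; removing 6-2 disconnects 6 from 2; removing 1-2 disconnects 1 from 2; removing 11-2 disconnects 11 from 2 — these are bridges.
In total 8 edges are bridges.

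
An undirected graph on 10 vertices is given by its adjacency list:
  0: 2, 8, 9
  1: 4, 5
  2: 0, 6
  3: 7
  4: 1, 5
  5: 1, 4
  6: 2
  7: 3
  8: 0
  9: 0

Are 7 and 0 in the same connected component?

The component containing 7 is {3, 7}, and 0 is not in it.

No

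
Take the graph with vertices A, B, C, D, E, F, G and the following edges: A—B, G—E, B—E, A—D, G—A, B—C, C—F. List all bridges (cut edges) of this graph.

The edges on the cycle G-A-B-E-G are not bridges since each lies on that cycle.
But removing A—D disconnects A from D; removing B—C disconnects B from C; removing C—F disconnects C from F — these are bridges.

A-D, B-C, C-F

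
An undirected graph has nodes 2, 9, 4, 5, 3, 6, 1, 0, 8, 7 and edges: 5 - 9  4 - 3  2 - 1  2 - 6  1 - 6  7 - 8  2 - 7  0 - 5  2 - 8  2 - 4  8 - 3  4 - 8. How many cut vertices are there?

2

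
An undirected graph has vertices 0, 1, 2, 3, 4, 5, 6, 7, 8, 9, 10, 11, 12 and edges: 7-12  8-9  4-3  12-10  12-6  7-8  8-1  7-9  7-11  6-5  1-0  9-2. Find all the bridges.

The edges on the cycle 7-8-9-7 are not bridges since each lies on that cycle.
But removing 8-1 disconnects 8 from 1; removing 1-0 disconnects 1 from 0; removing 9-2 disconnects 9 from 2; removing 4-3 disconnects 4 from 3 — these are bridges.
In total 9 edges are bridges.

0-1, 1-8, 10-12, 11-7, 12-6, 12-7, 2-9, 3-4, 5-6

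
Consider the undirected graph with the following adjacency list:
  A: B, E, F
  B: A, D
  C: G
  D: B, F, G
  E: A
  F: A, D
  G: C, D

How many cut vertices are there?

3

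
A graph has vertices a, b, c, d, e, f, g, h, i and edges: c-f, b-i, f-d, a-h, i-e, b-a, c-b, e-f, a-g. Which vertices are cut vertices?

a, b, f

Removing a increases the component count from 1 to 3, so a is a cut vertex.
Removing b increases the component count from 1 to 2, so b is a cut vertex.
Removing f increases the component count from 1 to 2, so f is a cut vertex.
By contrast removing i leaves 1 component; it is not a cut vertex. No other vertex is a cut vertex either.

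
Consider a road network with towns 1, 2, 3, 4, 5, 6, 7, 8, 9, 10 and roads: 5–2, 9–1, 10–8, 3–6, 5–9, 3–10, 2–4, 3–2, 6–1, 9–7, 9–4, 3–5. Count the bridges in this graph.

The edges on the cycle 3-5-9-1-6-3 are not bridges since each lies on that cycle.
But removing 8–10 disconnects 8 from 10; removing 7–9 disconnects 7 from 9; removing 3–10 disconnects 3 from 10 — these are bridges.
That makes 3 bridges.

3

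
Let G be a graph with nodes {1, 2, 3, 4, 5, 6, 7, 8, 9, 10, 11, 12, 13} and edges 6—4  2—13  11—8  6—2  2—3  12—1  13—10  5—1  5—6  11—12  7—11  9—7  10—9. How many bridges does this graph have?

3

The edges on the cycle 5-6-2-13-10-9-7-11-12-1-5 are not bridges since each lies on that cycle.
But removing 8—11 disconnects 8 from 11; removing 6—4 disconnects 6 from 4; removing 2—3 disconnects 2 from 3 — these are bridges.
That makes 3 bridges.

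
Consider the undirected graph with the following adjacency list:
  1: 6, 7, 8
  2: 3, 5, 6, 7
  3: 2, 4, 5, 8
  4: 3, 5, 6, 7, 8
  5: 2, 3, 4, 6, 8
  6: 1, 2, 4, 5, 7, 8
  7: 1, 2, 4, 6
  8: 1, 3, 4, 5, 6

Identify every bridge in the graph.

The edges on the cycle 7-4-5-8-1-7 are not bridges since each lies on that cycle.
Every edge lies on some cycle, so there are no bridges.

none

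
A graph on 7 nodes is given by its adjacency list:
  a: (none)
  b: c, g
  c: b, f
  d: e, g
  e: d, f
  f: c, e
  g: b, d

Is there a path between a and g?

The component containing a is {a}, and g is not in it.

No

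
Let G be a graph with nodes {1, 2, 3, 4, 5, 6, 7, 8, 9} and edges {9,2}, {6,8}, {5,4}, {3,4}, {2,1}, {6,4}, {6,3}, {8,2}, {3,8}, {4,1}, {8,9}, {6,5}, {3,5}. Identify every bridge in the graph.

The edges on the cycle 6-3-4-6 are not bridges since each lies on that cycle.
Every edge lies on some cycle, so there are no bridges.

none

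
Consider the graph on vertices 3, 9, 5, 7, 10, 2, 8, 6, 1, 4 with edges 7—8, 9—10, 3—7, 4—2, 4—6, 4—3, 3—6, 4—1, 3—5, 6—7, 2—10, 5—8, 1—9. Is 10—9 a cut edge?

No

After removing 10—9, the path 10-2-4-1-9 still connects them, so the edge is not a bridge.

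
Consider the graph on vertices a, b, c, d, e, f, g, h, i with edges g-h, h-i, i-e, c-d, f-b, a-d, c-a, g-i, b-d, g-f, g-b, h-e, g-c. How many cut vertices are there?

1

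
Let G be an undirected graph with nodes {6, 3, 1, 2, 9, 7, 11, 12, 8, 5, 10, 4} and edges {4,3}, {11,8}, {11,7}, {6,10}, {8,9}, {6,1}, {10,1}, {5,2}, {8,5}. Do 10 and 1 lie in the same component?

Yes

From 10 we can reach 1, 6, 10, which includes 1.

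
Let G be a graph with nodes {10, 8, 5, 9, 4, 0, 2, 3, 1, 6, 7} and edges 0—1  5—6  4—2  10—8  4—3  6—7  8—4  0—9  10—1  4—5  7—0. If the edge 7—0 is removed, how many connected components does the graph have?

1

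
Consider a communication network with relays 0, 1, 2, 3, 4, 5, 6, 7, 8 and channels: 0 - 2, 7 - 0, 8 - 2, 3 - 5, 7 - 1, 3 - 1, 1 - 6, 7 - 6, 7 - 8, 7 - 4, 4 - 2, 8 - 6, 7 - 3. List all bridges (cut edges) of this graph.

The edges on the cycle 7-4-2-0-7 are not bridges since each lies on that cycle.
But removing 3 - 5 disconnects 3 from 5 — this is a bridge.

3-5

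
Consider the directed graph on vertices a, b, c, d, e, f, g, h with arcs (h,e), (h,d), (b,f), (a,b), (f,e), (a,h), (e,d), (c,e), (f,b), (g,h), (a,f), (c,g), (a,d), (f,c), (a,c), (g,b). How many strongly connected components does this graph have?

5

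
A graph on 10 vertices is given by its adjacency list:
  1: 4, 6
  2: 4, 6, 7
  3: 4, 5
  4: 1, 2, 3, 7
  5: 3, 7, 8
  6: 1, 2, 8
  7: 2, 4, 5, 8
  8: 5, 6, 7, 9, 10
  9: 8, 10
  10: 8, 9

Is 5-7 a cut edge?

No

After removing 5-7, the path 5-8-7 still connects them, so the edge is not a bridge.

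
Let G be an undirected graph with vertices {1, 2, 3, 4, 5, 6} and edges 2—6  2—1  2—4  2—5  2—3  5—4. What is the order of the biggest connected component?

6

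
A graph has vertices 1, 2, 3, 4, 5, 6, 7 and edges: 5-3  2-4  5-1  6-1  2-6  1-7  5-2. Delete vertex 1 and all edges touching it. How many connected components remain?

With 1 gone, the remaining components are: {7}; {2, 3, 4, 5, 6}.
That is 2 components.

2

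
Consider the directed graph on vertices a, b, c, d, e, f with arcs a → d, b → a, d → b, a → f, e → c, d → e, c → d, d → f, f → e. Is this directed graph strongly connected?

Yes

From f we can reach every vertex (a, b, c, d, e, f), and every vertex can reach f (a, b, c, d, e, f). So the whole graph is one strongly connected component.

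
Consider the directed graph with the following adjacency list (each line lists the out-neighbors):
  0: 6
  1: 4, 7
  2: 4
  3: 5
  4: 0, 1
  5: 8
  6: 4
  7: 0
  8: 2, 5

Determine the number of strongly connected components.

{0, 1, 4, 6, 7} are all mutually reachable — one SCC of size 5.
{5, 8} are all mutually reachable — one SCC of size 2.
{3} is an SCC by itself.
{2} is an SCC by itself.
That gives 4 strongly connected components.

4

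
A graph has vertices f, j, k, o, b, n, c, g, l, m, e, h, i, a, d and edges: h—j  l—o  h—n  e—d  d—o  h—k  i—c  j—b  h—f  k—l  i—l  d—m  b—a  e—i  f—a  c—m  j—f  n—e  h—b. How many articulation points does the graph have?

1

Removing h increases the component count from 2 to 3, so h is a cut vertex.
By contrast removing e leaves 2 components; it is not a cut vertex. No other vertex is a cut vertex either.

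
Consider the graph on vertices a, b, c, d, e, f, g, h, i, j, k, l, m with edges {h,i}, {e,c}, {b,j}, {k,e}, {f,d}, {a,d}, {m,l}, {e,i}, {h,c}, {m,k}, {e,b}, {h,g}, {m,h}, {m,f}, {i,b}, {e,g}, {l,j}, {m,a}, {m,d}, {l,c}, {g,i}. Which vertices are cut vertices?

Removing m increases the component count from 1 to 2, so m is a cut vertex.
By contrast removing e leaves 1 component; it is not a cut vertex. No other vertex is a cut vertex either.

m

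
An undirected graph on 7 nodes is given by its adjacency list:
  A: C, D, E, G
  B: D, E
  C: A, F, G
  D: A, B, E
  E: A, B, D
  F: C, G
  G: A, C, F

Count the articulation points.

1

Removing A increases the component count from 1 to 2, so A is a cut vertex.
By contrast removing C leaves 1 component; it is not a cut vertex. No other vertex is a cut vertex either.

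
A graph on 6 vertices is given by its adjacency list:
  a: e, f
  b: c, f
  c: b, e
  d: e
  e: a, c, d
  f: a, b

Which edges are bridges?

The edges on the cycle e-a-f-b-c-e are not bridges since each lies on that cycle.
But removing e-d disconnects e from d — this is a bridge.

d-e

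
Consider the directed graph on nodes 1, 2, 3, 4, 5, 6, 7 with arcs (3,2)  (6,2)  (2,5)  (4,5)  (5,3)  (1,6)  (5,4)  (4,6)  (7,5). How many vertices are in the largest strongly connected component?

5

{2, 3, 4, 5, 6} are all mutually reachable — one SCC of size 5.
{7} is an SCC by itself.
{1} is an SCC by itself.
The largest has 5 vertices.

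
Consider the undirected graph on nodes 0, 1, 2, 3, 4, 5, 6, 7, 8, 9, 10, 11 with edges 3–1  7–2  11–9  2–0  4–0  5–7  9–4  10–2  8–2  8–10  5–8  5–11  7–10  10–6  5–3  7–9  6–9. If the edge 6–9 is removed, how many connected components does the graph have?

6 and 9 are still connected via 6-10-7-9, so the component count stays at 1.

1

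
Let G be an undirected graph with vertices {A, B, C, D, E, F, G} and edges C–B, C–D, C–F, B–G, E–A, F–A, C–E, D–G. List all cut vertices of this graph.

Removing C increases the component count from 1 to 2, so C is a cut vertex.
By contrast removing G leaves 1 component; it is not a cut vertex. No other vertex is a cut vertex either.

C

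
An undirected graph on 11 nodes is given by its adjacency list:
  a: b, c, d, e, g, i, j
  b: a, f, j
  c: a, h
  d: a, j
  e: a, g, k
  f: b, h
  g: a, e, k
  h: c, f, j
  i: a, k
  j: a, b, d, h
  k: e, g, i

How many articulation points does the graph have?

1

Removing a increases the component count from 1 to 2, so a is a cut vertex.
By contrast removing e leaves 1 component; it is not a cut vertex. No other vertex is a cut vertex either.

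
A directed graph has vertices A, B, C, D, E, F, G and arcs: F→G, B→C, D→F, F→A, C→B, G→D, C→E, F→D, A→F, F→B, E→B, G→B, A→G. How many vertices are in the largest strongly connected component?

4

{A, D, F, G} are all mutually reachable — one SCC of size 4.
{B, C, E} are all mutually reachable — one SCC of size 3.
The largest has 4 vertices.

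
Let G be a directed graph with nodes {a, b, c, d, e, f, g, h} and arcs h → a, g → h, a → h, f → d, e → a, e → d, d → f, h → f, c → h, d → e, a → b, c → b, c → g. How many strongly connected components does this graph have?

4

{a, d, e, f, h} are all mutually reachable — one SCC of size 5.
{c} is an SCC by itself.
{g} is an SCC by itself.
{b} is an SCC by itself.
That gives 4 strongly connected components.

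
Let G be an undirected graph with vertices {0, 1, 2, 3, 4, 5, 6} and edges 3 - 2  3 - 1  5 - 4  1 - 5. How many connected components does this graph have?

3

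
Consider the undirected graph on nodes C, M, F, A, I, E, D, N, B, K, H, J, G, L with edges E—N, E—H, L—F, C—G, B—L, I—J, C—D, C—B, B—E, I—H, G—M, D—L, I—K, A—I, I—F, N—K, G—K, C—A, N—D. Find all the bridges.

The edges on the cycle B-E-N-D-L-B are not bridges since each lies on that cycle.
But removing J—I disconnects J from I; removing G—M disconnects G from M — these are bridges.

G-M, I-J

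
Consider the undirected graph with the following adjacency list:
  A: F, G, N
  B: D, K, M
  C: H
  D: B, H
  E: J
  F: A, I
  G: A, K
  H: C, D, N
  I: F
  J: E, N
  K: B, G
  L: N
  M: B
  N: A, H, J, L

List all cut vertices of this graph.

Removing A increases the component count from 1 to 2, so A is a cut vertex.
Removing B increases the component count from 1 to 2, so B is a cut vertex.
Removing F increases the component count from 1 to 2, so F is a cut vertex.
Likewise H, J, N are cut vertices.
By contrast removing E leaves 1 component; it is not a cut vertex. No other vertex is a cut vertex either.

A, B, F, H, J, N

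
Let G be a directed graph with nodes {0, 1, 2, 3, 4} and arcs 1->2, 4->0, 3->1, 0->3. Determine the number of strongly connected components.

{4} is an SCC by itself.
{0} is an SCC by itself.
{1} is an SCC by itself.
{3} is an SCC by itself.
{2} is an SCC by itself.
That gives 5 strongly connected components.

5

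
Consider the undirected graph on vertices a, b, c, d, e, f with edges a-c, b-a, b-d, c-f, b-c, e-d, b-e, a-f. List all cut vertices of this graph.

b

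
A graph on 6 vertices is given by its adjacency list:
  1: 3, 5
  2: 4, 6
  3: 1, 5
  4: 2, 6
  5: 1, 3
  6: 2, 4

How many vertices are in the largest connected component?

Starting from 2 we can reach 2, 4, 6. That is one component of size 3.
Starting from 1 we can reach 1, 3, 5. That is one component of size 3.
The largest has 3 vertices.

3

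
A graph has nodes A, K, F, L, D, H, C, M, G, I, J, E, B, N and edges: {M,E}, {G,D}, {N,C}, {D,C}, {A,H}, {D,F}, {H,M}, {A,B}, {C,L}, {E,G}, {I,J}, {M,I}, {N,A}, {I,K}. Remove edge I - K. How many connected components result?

2

Before removal there is 1 component.
I - K is a bridge — removing it separates I's side from K's side.
After removal: 2 components.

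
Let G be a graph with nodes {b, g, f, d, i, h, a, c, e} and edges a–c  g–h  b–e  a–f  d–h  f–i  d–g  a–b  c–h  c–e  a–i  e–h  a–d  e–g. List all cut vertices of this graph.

Removing a increases the component count from 1 to 2, so a is a cut vertex.
By contrast removing h leaves 1 component; it is not a cut vertex. No other vertex is a cut vertex either.

a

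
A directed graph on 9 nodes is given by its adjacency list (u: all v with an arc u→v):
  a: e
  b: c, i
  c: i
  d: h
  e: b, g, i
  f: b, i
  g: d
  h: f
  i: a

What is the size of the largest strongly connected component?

{a, b, c, d, e, f, g, h, i} are all mutually reachable — one SCC of size 9.
The largest has 9 vertices.

9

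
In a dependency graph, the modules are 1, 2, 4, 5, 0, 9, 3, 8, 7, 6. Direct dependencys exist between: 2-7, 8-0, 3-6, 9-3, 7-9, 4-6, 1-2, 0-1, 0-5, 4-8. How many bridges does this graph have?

1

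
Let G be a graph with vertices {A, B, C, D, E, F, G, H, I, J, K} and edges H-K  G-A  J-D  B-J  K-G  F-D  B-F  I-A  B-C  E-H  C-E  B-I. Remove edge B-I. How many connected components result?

1

B and I are still connected via B-C-E-H-K-G-A-I, so the component count stays at 1.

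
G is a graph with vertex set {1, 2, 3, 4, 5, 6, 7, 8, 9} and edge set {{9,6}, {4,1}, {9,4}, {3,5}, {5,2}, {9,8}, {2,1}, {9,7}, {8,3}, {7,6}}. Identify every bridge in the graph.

none

The edges on the cycle 9-7-6-9 are not bridges since each lies on that cycle.
Every edge lies on some cycle, so there are no bridges.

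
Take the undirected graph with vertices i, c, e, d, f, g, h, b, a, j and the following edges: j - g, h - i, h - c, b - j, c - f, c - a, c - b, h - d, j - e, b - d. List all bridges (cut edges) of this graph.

The edges on the cycle h-c-b-d-h are not bridges since each lies on that cycle.
But removing c - a disconnects c from a; removing h - i disconnects h from i; removing j - g disconnects j from g; removing b - j disconnects b from j — these are bridges.
In total 6 edges are bridges.

a-c, b-j, c-f, e-j, g-j, h-i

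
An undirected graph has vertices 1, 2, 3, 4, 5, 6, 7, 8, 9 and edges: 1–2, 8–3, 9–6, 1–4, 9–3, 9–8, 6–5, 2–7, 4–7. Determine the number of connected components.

2

Starting from 1 we can reach 1, 2, 4, 7. That is one component of size 4.
Starting from 3 we can reach 3, 5, 6, 8, 9. That is one component of size 5.
Total: 2 components.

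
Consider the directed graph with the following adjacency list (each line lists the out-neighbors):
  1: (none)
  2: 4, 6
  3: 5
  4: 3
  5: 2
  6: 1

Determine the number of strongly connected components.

3

{2, 3, 4, 5} are all mutually reachable — one SCC of size 4.
{1} is an SCC by itself.
{6} is an SCC by itself.
That gives 3 strongly connected components.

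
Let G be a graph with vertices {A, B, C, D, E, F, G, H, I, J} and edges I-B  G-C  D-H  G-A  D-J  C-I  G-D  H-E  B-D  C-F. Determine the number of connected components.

Starting from A we can reach A, B, C, D, E, F, G, H, I, J. That is one component of size 10.
Total: 1 component.

1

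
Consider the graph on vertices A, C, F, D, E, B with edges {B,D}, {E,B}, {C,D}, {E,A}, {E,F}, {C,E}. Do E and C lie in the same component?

From E we can reach A, B, C, D, E, F, which includes C.

Yes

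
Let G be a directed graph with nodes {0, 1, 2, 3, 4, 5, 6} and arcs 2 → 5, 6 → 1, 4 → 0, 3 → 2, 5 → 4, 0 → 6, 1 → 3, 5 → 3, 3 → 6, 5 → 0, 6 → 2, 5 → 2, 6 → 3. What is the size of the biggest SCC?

7

{0, 1, 2, 3, 4, 5, 6} are all mutually reachable — one SCC of size 7.
The largest has 7 vertices.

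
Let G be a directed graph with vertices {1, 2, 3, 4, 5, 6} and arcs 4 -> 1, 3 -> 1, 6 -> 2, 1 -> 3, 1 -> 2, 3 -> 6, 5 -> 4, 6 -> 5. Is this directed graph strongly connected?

There is no directed path from 2 to 1, so the graph is not strongly connected.

No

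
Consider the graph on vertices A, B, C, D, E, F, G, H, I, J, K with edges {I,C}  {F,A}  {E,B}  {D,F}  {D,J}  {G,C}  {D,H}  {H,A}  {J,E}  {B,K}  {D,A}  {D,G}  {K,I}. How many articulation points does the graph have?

Removing D increases the component count from 1 to 2, so D is a cut vertex.
By contrast removing C leaves 1 component; it is not a cut vertex. No other vertex is a cut vertex either.

1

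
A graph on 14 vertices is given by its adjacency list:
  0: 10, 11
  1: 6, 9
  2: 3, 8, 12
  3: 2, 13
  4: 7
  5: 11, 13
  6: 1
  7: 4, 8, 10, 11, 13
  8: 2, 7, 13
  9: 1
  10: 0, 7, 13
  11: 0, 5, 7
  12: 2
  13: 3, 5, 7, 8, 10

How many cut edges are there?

4

The edges on the cycle 13-7-8-2-3-13 are not bridges since each lies on that cycle.
But removing 12-2 disconnects 12 from 2; removing 1-9 disconnects 1 from 9; removing 7-4 disconnects 7 from 4; removing 6-1 disconnects 6 from 1 — these are bridges.
That makes 4 bridges.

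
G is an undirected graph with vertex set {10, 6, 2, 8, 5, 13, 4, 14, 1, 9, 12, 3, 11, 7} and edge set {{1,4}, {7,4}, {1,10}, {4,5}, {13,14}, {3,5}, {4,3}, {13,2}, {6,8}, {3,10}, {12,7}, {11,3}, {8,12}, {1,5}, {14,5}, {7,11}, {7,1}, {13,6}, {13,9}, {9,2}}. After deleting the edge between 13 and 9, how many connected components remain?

1

13 and 9 are still connected via 13-2-9, so the component count stays at 1.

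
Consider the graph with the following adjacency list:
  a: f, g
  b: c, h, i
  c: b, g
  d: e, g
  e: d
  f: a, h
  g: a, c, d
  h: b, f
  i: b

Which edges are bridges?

b-i, d-e, d-g

The edges on the cycle g-c-b-h-f-a-g are not bridges since each lies on that cycle.
But removing g-d disconnects g from d; removing e-d disconnects e from d; removing b-i disconnects b from i — these are bridges.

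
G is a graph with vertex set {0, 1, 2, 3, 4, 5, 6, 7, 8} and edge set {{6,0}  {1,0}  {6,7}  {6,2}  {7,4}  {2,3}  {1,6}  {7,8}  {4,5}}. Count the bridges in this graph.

The edges on the cycle 1-6-0-1 are not bridges since each lies on that cycle.
But removing 6–7 disconnects 6 from 7; removing 7–4 disconnects 7 from 4; removing 2–3 disconnects 2 from 3; removing 7–8 disconnects 7 from 8 — these are bridges.
In total 6 edges are bridges.

6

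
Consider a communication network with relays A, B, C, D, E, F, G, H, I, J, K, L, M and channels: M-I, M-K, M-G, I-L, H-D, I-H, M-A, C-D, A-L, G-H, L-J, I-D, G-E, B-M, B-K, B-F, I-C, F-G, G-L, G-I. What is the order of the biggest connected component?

13

Starting from A we can reach A, B, C, D, E, F, G, H, I, J, K, L, M. That is one component of size 13.
The largest has 13 vertices.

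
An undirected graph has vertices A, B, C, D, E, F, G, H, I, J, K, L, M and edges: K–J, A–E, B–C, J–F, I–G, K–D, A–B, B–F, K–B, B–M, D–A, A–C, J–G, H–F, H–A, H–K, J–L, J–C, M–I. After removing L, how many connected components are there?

1

With L gone, the remaining components are: {A, B, C, D, E, F, G, H, I, J, K, M}.
That is 1 component.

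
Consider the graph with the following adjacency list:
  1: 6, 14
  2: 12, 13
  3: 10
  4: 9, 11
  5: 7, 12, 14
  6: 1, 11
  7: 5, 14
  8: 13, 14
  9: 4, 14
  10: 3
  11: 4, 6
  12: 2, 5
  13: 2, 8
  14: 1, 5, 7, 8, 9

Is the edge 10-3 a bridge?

Removing 10-3 leaves no path between 10 and 3: the component count goes from 2 to 3. So it is a bridge.

Yes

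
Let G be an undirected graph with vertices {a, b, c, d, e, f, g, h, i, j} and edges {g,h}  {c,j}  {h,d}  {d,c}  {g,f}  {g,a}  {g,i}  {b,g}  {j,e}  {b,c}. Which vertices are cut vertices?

c, g, j

Removing c increases the component count from 1 to 2, so c is a cut vertex.
Removing g increases the component count from 1 to 4, so g is a cut vertex.
Removing j increases the component count from 1 to 2, so j is a cut vertex.
By contrast removing a leaves 1 component; it is not a cut vertex. No other vertex is a cut vertex either.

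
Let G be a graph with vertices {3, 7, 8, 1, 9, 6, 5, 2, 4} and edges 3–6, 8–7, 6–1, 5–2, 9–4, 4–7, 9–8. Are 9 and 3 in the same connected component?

No

The component containing 9 is {4, 7, 8, 9}, and 3 is not in it.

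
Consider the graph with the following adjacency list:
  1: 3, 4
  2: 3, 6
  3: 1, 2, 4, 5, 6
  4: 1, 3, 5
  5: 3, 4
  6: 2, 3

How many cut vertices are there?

1

Removing 3 increases the component count from 1 to 2, so 3 is a cut vertex.
By contrast removing 6 leaves 1 component; it is not a cut vertex. No other vertex is a cut vertex either.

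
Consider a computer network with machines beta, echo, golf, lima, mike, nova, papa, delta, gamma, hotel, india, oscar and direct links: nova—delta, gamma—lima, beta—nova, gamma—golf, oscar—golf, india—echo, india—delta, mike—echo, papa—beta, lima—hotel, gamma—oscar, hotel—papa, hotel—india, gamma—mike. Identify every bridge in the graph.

The edges on the cycle gamma-oscar-golf-gamma are not bridges since each lies on that cycle.
Every edge lies on some cycle, so there are no bridges.

none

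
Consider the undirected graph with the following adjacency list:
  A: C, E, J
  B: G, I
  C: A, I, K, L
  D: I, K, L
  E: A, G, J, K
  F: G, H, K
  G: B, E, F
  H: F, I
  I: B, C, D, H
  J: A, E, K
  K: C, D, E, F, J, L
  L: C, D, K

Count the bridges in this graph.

0

The edges on the cycle K-D-L-K are not bridges since each lies on that cycle.
Every edge lies on some cycle, so there are no bridges.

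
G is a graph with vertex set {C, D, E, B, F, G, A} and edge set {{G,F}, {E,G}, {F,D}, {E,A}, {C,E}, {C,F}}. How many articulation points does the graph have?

2

Removing E increases the component count from 2 to 3, so E is a cut vertex.
Removing F increases the component count from 2 to 3, so F is a cut vertex.
By contrast removing C leaves 2 components; it is not a cut vertex. No other vertex is a cut vertex either.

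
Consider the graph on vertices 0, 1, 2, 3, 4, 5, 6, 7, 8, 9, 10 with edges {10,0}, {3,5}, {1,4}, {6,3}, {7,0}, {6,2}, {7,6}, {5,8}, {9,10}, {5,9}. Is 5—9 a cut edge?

No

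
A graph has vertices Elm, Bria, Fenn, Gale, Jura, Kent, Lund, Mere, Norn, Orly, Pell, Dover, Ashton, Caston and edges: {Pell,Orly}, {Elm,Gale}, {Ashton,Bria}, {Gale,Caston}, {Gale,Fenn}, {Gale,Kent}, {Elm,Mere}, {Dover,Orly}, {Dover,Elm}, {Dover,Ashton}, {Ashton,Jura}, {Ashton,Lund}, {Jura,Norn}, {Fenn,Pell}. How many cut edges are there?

The edges on the cycle Dover-Elm-Gale-Fenn-Pell-Orly-Dover are not bridges since each lies on that cycle.
But removing Ashton—Dover disconnects Ashton from Dover; removing Ashton—Bria disconnects Ashton from Bria; removing Jura—Norn disconnects Jura from Norn; removing Ashton—Lund disconnects Ashton from Lund — these are bridges.
In total 8 edges are bridges.

8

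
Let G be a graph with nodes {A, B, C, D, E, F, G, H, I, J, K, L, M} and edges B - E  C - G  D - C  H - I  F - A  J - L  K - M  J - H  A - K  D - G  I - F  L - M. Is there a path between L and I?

Yes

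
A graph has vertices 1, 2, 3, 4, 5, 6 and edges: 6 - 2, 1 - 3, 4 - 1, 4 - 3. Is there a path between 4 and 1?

Yes

From 4 we can reach 1, 3, 4, which includes 1.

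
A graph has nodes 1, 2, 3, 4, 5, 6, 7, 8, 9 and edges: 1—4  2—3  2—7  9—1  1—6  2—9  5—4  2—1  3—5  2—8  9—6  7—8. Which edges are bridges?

none

The edges on the cycle 2-7-8-2 are not bridges since each lies on that cycle.
Every edge lies on some cycle, so there are no bridges.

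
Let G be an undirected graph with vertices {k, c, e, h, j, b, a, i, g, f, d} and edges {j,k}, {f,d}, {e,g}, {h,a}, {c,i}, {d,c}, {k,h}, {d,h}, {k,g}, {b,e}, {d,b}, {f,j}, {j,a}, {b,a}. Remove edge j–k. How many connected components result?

j and k are still connected via j-a-h-k, so the component count stays at 1.

1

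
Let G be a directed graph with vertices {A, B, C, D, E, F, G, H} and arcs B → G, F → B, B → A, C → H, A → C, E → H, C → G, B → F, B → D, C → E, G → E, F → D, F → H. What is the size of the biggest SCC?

2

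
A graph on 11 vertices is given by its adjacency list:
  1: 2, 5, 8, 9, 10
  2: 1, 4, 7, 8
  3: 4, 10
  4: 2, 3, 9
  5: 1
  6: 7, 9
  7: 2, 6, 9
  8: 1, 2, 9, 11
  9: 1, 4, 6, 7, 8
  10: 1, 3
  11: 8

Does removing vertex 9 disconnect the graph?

Deleting 9 leaves 1 component (was 1) (its neighbors 1, 4, 6, 7, 8 remain connected to each other), so 9 is not a cut vertex.

No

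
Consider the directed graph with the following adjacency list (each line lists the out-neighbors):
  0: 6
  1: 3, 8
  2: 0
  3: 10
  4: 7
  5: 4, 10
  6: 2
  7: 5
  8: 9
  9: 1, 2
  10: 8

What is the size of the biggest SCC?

5

{1, 3, 8, 9, 10} are all mutually reachable — one SCC of size 5.
{0, 2, 6} are all mutually reachable — one SCC of size 3.
{4, 5, 7} are all mutually reachable — one SCC of size 3.
The largest has 5 vertices.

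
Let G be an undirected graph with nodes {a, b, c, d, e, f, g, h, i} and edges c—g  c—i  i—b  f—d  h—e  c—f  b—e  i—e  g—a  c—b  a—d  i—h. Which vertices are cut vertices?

c

Removing c increases the component count from 1 to 2, so c is a cut vertex.
By contrast removing e leaves 1 component; it is not a cut vertex. No other vertex is a cut vertex either.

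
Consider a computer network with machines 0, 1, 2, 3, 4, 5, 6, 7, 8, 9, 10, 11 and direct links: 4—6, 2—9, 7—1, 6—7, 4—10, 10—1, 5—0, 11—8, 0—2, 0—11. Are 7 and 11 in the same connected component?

The component containing 7 is {1, 4, 6, 7, 10}, and 11 is not in it.

No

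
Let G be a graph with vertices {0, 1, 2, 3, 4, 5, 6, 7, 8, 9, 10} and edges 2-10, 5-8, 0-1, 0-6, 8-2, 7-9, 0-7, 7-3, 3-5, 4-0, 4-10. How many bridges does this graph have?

The edges on the cycle 4-0-7-3-5-8-2-10-4 are not bridges since each lies on that cycle.
But removing 1-0 disconnects 1 from 0; removing 0-6 disconnects 0 from 6; removing 7-9 disconnects 7 from 9 — these are bridges.
That makes 3 bridges.

3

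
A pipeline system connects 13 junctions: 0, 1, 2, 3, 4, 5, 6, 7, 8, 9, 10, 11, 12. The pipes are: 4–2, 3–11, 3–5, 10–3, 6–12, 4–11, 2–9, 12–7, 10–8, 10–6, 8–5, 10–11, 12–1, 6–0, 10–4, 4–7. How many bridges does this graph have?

4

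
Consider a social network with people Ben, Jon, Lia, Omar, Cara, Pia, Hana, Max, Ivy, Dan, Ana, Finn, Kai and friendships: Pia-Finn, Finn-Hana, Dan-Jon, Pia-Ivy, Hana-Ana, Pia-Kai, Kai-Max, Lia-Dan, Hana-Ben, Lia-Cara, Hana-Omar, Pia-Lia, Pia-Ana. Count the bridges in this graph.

The edges on the cycle Pia-Finn-Hana-Ana-Pia are not bridges since each lies on that cycle.
But removing Lia-Dan disconnects Lia from Dan; removing Kai-Max disconnects Kai from Max; removing Ben-Hana disconnects Ben from Hana; removing Jon-Dan disconnects Jon from Dan — these are bridges.
In total 9 edges are bridges.

9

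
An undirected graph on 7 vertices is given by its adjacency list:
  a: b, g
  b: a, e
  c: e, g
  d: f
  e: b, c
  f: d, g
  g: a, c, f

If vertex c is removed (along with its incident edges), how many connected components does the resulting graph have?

With c gone, the remaining components are: {a, b, d, e, f, g}.
That is 1 component.

1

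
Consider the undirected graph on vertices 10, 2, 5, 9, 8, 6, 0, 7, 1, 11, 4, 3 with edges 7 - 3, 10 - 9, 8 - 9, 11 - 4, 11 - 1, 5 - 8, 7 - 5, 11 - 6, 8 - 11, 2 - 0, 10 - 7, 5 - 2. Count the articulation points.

5

Removing 2 increases the component count from 1 to 2, so 2 is a cut vertex.
Removing 5 increases the component count from 1 to 2, so 5 is a cut vertex.
Removing 7 increases the component count from 1 to 2, so 7 is a cut vertex.
Likewise 8, 11 are cut vertices.
By contrast removing 3 leaves 1 component; it is not a cut vertex. No other vertex is a cut vertex either.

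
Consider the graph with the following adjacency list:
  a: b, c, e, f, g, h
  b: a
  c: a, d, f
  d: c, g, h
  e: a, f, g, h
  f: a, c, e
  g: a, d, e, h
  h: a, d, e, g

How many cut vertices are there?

Removing a increases the component count from 1 to 2, so a is a cut vertex.
By contrast removing b leaves 1 component; it is not a cut vertex. No other vertex is a cut vertex either.

1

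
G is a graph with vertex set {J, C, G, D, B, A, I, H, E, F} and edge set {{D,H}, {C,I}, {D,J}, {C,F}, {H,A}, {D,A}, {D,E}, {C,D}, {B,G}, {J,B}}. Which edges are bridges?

B-G, B-J, C-D, C-F, C-I, D-E, D-J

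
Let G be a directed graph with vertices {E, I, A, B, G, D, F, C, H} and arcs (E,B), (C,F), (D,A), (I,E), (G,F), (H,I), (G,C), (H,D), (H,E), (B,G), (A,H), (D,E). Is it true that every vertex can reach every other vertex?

There is no directed path from I to A, so the graph is not strongly connected.

No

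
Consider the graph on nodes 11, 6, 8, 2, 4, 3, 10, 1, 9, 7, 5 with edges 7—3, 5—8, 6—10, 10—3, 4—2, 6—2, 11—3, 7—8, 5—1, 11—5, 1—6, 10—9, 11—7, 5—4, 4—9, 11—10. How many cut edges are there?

0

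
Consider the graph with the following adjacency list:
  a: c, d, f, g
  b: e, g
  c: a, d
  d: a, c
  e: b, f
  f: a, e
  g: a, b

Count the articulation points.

Removing a increases the component count from 1 to 2, so a is a cut vertex.
By contrast removing f leaves 1 component; it is not a cut vertex. No other vertex is a cut vertex either.

1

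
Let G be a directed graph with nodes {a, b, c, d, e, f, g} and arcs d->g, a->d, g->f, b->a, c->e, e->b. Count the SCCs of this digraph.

{c} is an SCC by itself.
{e} is an SCC by itself.
{b} is an SCC by itself.
{g} is an SCC by itself.
{d} is an SCC by itself.
(and 2 more singleton SCCs)
That gives 7 strongly connected components.

7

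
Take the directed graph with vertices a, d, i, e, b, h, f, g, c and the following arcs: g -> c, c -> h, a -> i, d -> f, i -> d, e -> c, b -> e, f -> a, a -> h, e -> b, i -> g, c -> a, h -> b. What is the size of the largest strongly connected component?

9

{a, b, c, d, e, f, g, h, i} are all mutually reachable — one SCC of size 9.
The largest has 9 vertices.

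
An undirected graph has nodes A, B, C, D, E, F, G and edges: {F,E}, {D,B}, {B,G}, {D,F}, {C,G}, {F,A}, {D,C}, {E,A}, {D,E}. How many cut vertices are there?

1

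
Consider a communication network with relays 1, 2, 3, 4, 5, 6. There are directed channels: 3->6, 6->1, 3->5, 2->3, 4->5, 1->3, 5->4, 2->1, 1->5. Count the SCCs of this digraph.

{1, 3, 6} are all mutually reachable — one SCC of size 3.
{4, 5} are all mutually reachable — one SCC of size 2.
{2} is an SCC by itself.
That gives 3 strongly connected components.

3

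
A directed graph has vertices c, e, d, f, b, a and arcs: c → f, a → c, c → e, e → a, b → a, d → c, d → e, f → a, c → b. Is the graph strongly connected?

There is no directed path from b to d, so the graph is not strongly connected.

No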